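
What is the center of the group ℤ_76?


Z(G) = {g ∈ G | gx = xg for all x ∈ G}
ℤ_76 is abelian, so Z(G) = G

Z(ℤ_76) = ℤ_76


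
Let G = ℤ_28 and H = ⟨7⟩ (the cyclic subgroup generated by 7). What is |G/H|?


|⟨7⟩| = n / gcd(7, 28) = 28 / 7 = 4
H is normal (ℤ_28 is abelian).
|G/H| = |G| / |H| = 28 / 4 = 7

|G/H| = 7


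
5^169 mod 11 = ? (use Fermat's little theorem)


Fermat's little theorem: if p is prime and gcd(a,p)=1, then a^(p-1) ≡ 1 (mod p)
p = 11 is prime, gcd(5,11) = 1
Reduce exponent: 169 mod 10 = 9
So 5^169 ≡ 5^9 (mod 11)
5^9 mod 11 = 9

5^169 ≡ 9 (mod 11)


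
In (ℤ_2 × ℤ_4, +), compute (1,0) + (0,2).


Operation: componentwise addition mod (2, 4)
(1,0) + (0,2) = ((a₁+b₁) mod 2, (a₂+b₂) mod 4) with a = (1,0), b = (0,2)

(1,0) + (0,2) = (1,2)


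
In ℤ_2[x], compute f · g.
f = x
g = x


Expand and collect like terms; reduce coefficients mod 2:
x^0: 0·0 = 0 ≡ 0 (mod 2)
x^1: 0·1 + 1·0 = 0 ≡ 0 (mod 2)
x^2: 1·1 = 1 ≡ 1 (mod 2)
Result: x^2

f · g = x^2


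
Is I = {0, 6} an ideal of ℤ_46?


Check ideal conditions for I = {0, 6} in ℤ_46:
(1) I is an additive subgroup? No
(2) For r ∈ ℤ_46 and a ∈ I: r·a ∈ I? No  [counterexample: r=2, a=6, r·a mod 46 = 12 ∉ I]

No, I is not an ideal of ℤ_46


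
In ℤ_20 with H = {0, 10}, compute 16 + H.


16 + H = {16 + h (mod 20) : h ∈ H}
16+0=16, 16+10=6
16 + H = {6, 16} = 6 + H

16 + H = {6, 16}


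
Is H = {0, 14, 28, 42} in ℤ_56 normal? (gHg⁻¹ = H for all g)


H = {0, 14, 28, 42} in ℤ_56
ℤ_56 is abelian; every subgroup of an abelian group is normal

Yes, normal subgroup


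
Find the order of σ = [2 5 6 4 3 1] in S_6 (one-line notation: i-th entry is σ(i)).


Cycle decomposition: (1 2 5 3 6)
Cycle lengths: 5
Order = lcm(5) = 5

ord(σ) = 5


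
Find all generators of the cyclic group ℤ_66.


g generates ℤ_n iff gcd(g,n) = 1
Prime factors of 66: 2, 3, 11
Generators are g ∈ {1,...,65} not divisible by any of these primes.
Generators: {1, 5, 7, 13, 17, 19, 23, 25, 29, 31, 35, 37, 41, 43, 47, 49, 53, 59, 61, 65}
Number of generators = φ(66) = 20

Generators of ℤ_66 = {1, 5, 7, 13, 17, 19, 23, 25, 29, 31, 35, 37, 41, 43, 47, 49, 53, 59, 61, 65}


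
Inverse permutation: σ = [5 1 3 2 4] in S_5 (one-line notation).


To find σ⁻¹, swap domain and range:
σ(1) = 5 → σ⁻¹(5) = 1
σ(2) = 1 → σ⁻¹(1) = 2
σ(3) = 3 → σ⁻¹(3) = 3
σ(4) = 2 → σ⁻¹(2) = 4
σ(5) = 4 → σ⁻¹(4) = 5

σ⁻¹ = [2 4 3 5 1]


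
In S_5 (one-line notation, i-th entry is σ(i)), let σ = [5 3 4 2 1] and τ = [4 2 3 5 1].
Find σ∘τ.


σ∘τ: apply τ first, then σ
1 →τ 4 →σ 2
2 →τ 2 →σ 3
3 →τ 3 →σ 4
4 →τ 5 →σ 1
5 →τ 1 →σ 5

σ∘τ = [2 3 4 1 5]


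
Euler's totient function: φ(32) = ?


Factor n: 32 = 2^5
φ(n) = n · ∏(1 - 1/p) over distinct primes p | n
φ(32) = 32 · (1 - 1/2) = 16

φ(32) = 16


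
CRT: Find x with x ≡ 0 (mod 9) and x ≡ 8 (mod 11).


m₁ = 9, m₂ = 11, gcd = 1, so CRT applies. M = m₁·m₂ = 99
Let M₁ = M/m₁ = 11, M₂ = M/m₂ = 9
Find y₁ ≡ M₁⁻¹ (mod m₁): 11⁻¹ ≡ 5 (mod 9)
Find y₂ ≡ M₂⁻¹ (mod m₂): 9⁻¹ ≡ 5 (mod 11)
x = a₁·M₁·y₁ + a₂·M₂·y₂ = 0·11·5 + 8·9·5 = 360
Reduce mod 99: x ≡ 63
Check: 63 mod 9 = 0 ✓, 63 mod 11 = 8 ✓

x ≡ 63 (mod 99)


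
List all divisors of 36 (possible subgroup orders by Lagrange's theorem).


Lagrange's theorem: |H| divides |G|
|G| = 36
Divisors of 36: 1, 2, 3, 4, 6, 9, 12, 18, 36

Possible subgroup orders: {1, 2, 3, 4, 6, 9, 12, 18, 36}


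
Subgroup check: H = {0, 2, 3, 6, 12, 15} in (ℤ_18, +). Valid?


Subgroup test for H = {0, 2, 3, 6, 12, 15} in (ℤ_18, +):
(1) 0 ∈ H? Yes
(2) Closure: for all a,b ∈ H, (a+b) mod 18 ∈ H? No  [counterexample: 2 + 2 = 4 ∉ H]
(3) Inverses: for all a ∈ H, -a mod 18 ∈ H? No

No, H is not a subgroup of ℤ_18


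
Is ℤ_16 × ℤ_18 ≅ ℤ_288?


Comparing ℤ_16 × ℤ_18 and ℤ_288:
gcd(16,18) = 2 ≠ 1. Max element order in ℤ_16×ℤ_18 is lcm(16,18) = 144 < 288, so it has no element of order 288

No, ℤ_16 × ℤ_18 ≇ ℤ_288


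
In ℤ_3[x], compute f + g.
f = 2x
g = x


Add coefficients mod 3:
x^0: 0 + 0 = 0 (mod 3)
x^1: 2 + 1 = 0 (mod 3)
Result: 0

f + g = 0


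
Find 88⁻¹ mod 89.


Use the extended Euclidean algorithm to write 1 = 88·s + 89·t; then s mod 89 is the inverse.
Euclidean algorithm:
  88 = 0·89 + 88
  89 = 1·88 + 1
  88 = 88·1 + 0
gcd(88,89) = 1
Back-substitution gives: 88·(-1) + 89·(1) = 1
So 88⁻¹ ≡ -1 ≡ 88 (mod 89)
Check: 88 × 88 = 7744 ≡ 1 (mod 89) ✓

88⁻¹ ≡ 88 (mod 89)


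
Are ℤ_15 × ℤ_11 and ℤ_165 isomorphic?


Comparing ℤ_15 × ℤ_11 and ℤ_165:
gcd(15,11) = 1, so ℤ_15 × ℤ_11 ≅ ℤ_165 (CRT)

Yes, ℤ_15 × ℤ_11 ≅ ℤ_165


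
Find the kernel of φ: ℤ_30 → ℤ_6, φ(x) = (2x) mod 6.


Kernel = preimage of identity
ker(φ) = {x ∈ ℤ_30 : 2x ≡ 0 (mod 6)}. Since 6 | 30, φ is well-defined. The kernel is the cyclic subgroup ⟨3⟩ of ℤ_30 (order 10), i.e. {0, 3, 6, 9, 12, 15, 18, 21, 24, 27}

ker(φ) = {0, 3, 6, 9, 12, 15, 18, 21, 24, 27}


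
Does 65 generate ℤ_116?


g generates ℤ_n iff gcd(g, n) = 1
gcd(65, 116) = 1
Since gcd = 1, 65 is a generator.

Yes, 65 generates ℤ_116


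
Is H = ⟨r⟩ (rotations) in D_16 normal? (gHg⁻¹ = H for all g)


H = ⟨r⟩ (rotations) in D_16
The rotation subgroup ⟨r⟩ has index 2 in D_16, so it is normal

Yes, normal subgroup


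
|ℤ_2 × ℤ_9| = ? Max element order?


|ℤ_2 × ℤ_9| = 2 × 9 = 18
Max element order = lcm(2,9) = 18
Cyclic? Yes (gcd=1)

|ℤ_2×ℤ_9| = 18, max element order = 18


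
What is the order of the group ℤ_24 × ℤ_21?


|A × B| = |A| · |B|
|ℤ_24 × ℤ_21| = 24 × 21 = 504

|ℤ_24 × ℤ_21| = 504


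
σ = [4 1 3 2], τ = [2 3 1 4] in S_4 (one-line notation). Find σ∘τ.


σ∘τ: apply τ first, then σ
1 →τ 2 →σ 1
2 →τ 3 →σ 3
3 →τ 1 →σ 4
4 →τ 4 →σ 2

σ∘τ = [1 3 4 2]


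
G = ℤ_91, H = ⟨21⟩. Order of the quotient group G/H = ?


|⟨21⟩| = n / gcd(21, 91) = 91 / 7 = 13
H is normal (ℤ_91 is abelian).
|G/H| = |G| / |H| = 91 / 13 = 7

|G/H| = 7


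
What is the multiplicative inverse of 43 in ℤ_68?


Use the extended Euclidean algorithm to write 1 = 43·s + 68·t; then s mod 68 is the inverse.
Euclidean algorithm:
  43 = 0·68 + 43
  68 = 1·43 + 25
  43 = 1·25 + 18
  25 = 1·18 + 7
  18 = 2·7 + 4
  7 = 1·4 + 3
  4 = 1·3 + 1
  3 = 3·1 + 0
gcd(43,68) = 1
Back-substitution gives: 43·(19) + 68·(-12) = 1
So 43⁻¹ ≡ 19 ≡ 19 (mod 68)
Check: 43 × 19 = 817 ≡ 1 (mod 68) ✓

43⁻¹ ≡ 19 (mod 68)


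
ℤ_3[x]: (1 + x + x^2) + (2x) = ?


Add coefficients mod 3:
x^0: 1 + 0 = 1 (mod 3)
x^1: 1 + 2 = 0 (mod 3)
x^2: 1 + 0 = 1 (mod 3)
Result: 1 + x^2

f + g = 1 + x^2


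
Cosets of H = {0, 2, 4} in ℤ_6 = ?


H = {0, 2, 4}, |H| = 3
Number of cosets = |G|/|H| = 6/3 = 2
0 + H = {0, 2, 4}
1 + H = {1, 3, 5}

Cosets: 0+H={0,2,4}; 1+H={1,3,5}


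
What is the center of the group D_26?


Z(G) = {g ∈ G | gx = xg for all x ∈ G}
For even n, Z(D_n) = {e, r^(n/2)}: the 180° rotation r^13 commutes with every reflection and rotation

Z(D_26) = {e, r^13}


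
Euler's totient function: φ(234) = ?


Factor n: 234 = 2 × 3^2 × 13
φ(n) = n · ∏(1 - 1/p) over distinct primes p | n
φ(234) = 234 · (1 - 1/2) · (1 - 1/3) · (1 - 1/13) = 72

φ(234) = 72


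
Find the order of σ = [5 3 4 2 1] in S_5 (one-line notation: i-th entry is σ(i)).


Cycle decomposition: (1 5) (2 3 4)
Cycle lengths: 2, 3
Order = lcm(2, 3) = 6

ord(σ) = 6


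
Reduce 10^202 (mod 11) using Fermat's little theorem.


Fermat's little theorem: if p is prime and gcd(a,p)=1, then a^(p-1) ≡ 1 (mod p)
p = 11 is prime, gcd(10,11) = 1
Reduce exponent: 202 mod 10 = 2
So 10^202 ≡ 10^2 (mod 11)
10^2 mod 11 = 1

10^202 ≡ 1 (mod 11)


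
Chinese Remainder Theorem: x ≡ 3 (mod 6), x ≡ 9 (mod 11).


m₁ = 6, m₂ = 11, gcd = 1, so CRT applies. M = m₁·m₂ = 66
Let M₁ = M/m₁ = 11, M₂ = M/m₂ = 6
Find y₁ ≡ M₁⁻¹ (mod m₁): 11⁻¹ ≡ 5 (mod 6)
Find y₂ ≡ M₂⁻¹ (mod m₂): 6⁻¹ ≡ 2 (mod 11)
x = a₁·M₁·y₁ + a₂·M₂·y₂ = 3·11·5 + 9·6·2 = 273
Reduce mod 66: x ≡ 9
Check: 9 mod 6 = 3 ✓, 9 mod 11 = 9 ✓

x ≡ 9 (mod 66)


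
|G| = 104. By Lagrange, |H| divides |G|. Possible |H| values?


Lagrange's theorem: |H| divides |G|
|G| = 104
Divisors of 104: 1, 2, 4, 8, 13, 26, 52, 104

Possible subgroup orders: {1, 2, 4, 8, 13, 26, 52, 104}


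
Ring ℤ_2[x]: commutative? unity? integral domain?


ℤ_2 is a field (n prime), so ℤ_2[x] is a commutative integral domain with unity
Commutative: Yes
Integral domain: Yes
Has unity: Yes

ℤ_2[x]: Commutative=Yes, Unity=Yes


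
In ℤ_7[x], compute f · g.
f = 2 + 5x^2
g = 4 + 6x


Expand and collect like terms; reduce coefficients mod 7:
x^0: 2·4 = 8 ≡ 1 (mod 7)
x^1: 2·6 + 0·4 = 12 ≡ 5 (mod 7)
x^2: 0·6 + 5·4 = 20 ≡ 6 (mod 7)
x^3: 5·6 = 30 ≡ 2 (mod 7)
Result: 1 + 5x + 6x^2 + 2x^3

f · g = 1 + 5x + 6x^2 + 2x^3


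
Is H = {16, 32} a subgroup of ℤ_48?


Subgroup test for H = {16, 32} in (ℤ_48, +):
(1) 0 ∈ H? No
(2) Closure: for all a,b ∈ H, (a+b) mod 48 ∈ H? No  [counterexample: 16 + 32 = 0 ∉ H]
(3) Inverses: for all a ∈ H, -a mod 48 ∈ H? Yes

No, H is not a subgroup of ℤ_48


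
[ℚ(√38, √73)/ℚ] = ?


[ℚ(√38,√73):ℚ] = [ℚ(√38,√73):ℚ(√38)]·[ℚ(√38):ℚ] = 2·2 = 4

[ℚ(√38, √73)/ℚ] = 4


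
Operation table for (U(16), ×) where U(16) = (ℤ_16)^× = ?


Elements: {1, 3, 5, 7, 9, 11, 13, 15}
Operation: multiplication mod 16
Entry (a, b) = (a × b) mod 16

Cayley table:
   |  1 |  3 |  5 |  7 |  9 | 11 | 13 | 15
 1 |  1 |  3 |  5 |  7 |  9 | 11 | 13 | 15
 3 |  3 |  9 | 15 |  5 | 11 |  1 |  7 | 13
 5 |  5 | 15 |  9 |  3 | 13 |  7 |  1 | 11
 7 |  7 |  5 |  3 |  1 | 15 | 13 | 11 |  9
 9 |  9 | 11 | 13 | 15 |  1 |  3 |  5 |  7
11 | 11 |  1 |  7 | 13 |  3 |  9 | 15 |  5
13 | 13 |  7 |  1 | 11 |  5 | 15 |  9 |  3
15 | 15 | 13 | 11 |  9 |  7 |  5 |  3 |  1


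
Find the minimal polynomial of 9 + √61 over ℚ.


Let α = 9 + √61. Then α - 9 = √61, so (α - 9)² = 61, giving α² - 18α + 20 = 0. Degree 2 and α ∉ ℚ, so this is the minimal polynomial.

Minimal polynomial: x² - 18x + 20


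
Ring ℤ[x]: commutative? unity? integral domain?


Polynomial ring over ℤ (an integral domain) is a commutative integral domain with unity 1
Commutative: Yes
Integral domain: Yes
Has unity: Yes

ℤ[x]: Commutative=Yes, Unity=Yes


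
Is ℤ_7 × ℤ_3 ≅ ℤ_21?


Comparing ℤ_7 × ℤ_3 and ℤ_21:
gcd(7,3) = 1, so ℤ_7 × ℤ_3 ≅ ℤ_21 (CRT)

Yes, ℤ_7 × ℤ_3 ≅ ℤ_21


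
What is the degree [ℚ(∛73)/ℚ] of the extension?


∛73 has minimal polynomial x³ - 73 (irreducible over ℚ since 73 is not a perfect cube)

[ℚ(∛73)/ℚ] = 3


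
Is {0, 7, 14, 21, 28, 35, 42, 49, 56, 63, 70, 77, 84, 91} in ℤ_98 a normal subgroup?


H = {0, 7, 14, 21, 28, 35, 42, 49, 56, 63, 70, 77, 84, 91} in ℤ_98
ℤ_98 is abelian; every subgroup of an abelian group is normal

Yes, normal subgroup


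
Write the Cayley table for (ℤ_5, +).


Elements: {0, 1, 2, 3, 4}
Operation: addition mod 5
Entry (a, b) = (a + b) mod 5

Cayley table:
  | 0 | 1 | 2 | 3 | 4
0 | 0 | 1 | 2 | 3 | 4
1 | 1 | 2 | 3 | 4 | 0
2 | 2 | 3 | 4 | 0 | 1
3 | 3 | 4 | 0 | 1 | 2
4 | 4 | 0 | 1 | 2 | 3


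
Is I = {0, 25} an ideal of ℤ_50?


Check ideal conditions for I = {0, 25} in ℤ_50:
(1) I is an additive subgroup? Yes
(2) For r ∈ ℤ_50 and a ∈ I: r·a ∈ I? Yes

Yes, I is an ideal of ℤ_50


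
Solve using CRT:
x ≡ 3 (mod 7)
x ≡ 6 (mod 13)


m₁ = 7, m₂ = 13, gcd = 1, so CRT applies. M = m₁·m₂ = 91
Let M₁ = M/m₁ = 13, M₂ = M/m₂ = 7
Find y₁ ≡ M₁⁻¹ (mod m₁): 13⁻¹ ≡ 6 (mod 7)
Find y₂ ≡ M₂⁻¹ (mod m₂): 7⁻¹ ≡ 2 (mod 13)
x = a₁·M₁·y₁ + a₂·M₂·y₂ = 3·13·6 + 6·7·2 = 318
Reduce mod 91: x ≡ 45
Check: 45 mod 7 = 3 ✓, 45 mod 13 = 6 ✓

x ≡ 45 (mod 91)


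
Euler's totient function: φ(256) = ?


Factor n: 256 = 2^8
φ(n) = n · ∏(1 - 1/p) over distinct primes p | n
φ(256) = 256 · (1 - 1/2) = 128

φ(256) = 128


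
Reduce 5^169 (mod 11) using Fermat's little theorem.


Fermat's little theorem: if p is prime and gcd(a,p)=1, then a^(p-1) ≡ 1 (mod p)
p = 11 is prime, gcd(5,11) = 1
Reduce exponent: 169 mod 10 = 9
So 5^169 ≡ 5^9 (mod 11)
5^9 mod 11 = 9

5^169 ≡ 9 (mod 11)


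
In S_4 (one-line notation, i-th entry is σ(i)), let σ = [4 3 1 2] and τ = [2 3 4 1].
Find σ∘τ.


σ∘τ: apply τ first, then σ
1 →τ 2 →σ 3
2 →τ 3 →σ 1
3 →τ 4 →σ 2
4 →τ 1 →σ 4

σ∘τ = [3 1 2 4]


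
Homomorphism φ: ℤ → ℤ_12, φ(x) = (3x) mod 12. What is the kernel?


Kernel = preimage of identity
ker(φ) = {x ∈ ℤ : 3x ≡ 0 (mod 12)}. gcd(3,12) = 3, so 3x ≡ 0 (mod 12) ⟺ x ≡ 0 (mod 12/3 = 4). Hence ker(φ) = 4ℤ

ker(φ) = 4ℤ


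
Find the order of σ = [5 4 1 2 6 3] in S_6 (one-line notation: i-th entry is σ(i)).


Cycle decomposition: (1 5 6 3) (2 4)
Cycle lengths: 4, 2
Order = lcm(4, 2) = 4

ord(σ) = 4


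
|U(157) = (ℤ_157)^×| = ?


U(n) is the group of units mod n; |U(n)| = φ(n)
|U(157)| = φ(157) = 156

|U(157) = (ℤ_157)^×| = 156


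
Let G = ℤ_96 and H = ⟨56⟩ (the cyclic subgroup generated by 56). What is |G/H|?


|⟨56⟩| = n / gcd(56, 96) = 96 / 8 = 12
H is normal (ℤ_96 is abelian).
|G/H| = |G| / |H| = 96 / 12 = 8

|G/H| = 8


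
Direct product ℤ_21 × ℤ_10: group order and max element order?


|ℤ_21 × ℤ_10| = 21 × 10 = 210
Max element order = lcm(21,10) = 210
Cyclic? Yes (gcd=1)

|ℤ_21×ℤ_10| = 210, max element order = 210


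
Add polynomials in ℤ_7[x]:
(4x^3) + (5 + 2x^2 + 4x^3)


Add coefficients mod 7:
x^0: 0 + 5 = 5 (mod 7)
x^1: 0 + 0 = 0 (mod 7)
x^2: 0 + 2 = 2 (mod 7)
x^3: 4 + 4 = 1 (mod 7)
Result: 5 + 2x^2 + x^3

f + g = 5 + 2x^2 + x^3


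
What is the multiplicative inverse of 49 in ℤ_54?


Use the extended Euclidean algorithm to write 1 = 49·s + 54·t; then s mod 54 is the inverse.
Euclidean algorithm:
  49 = 0·54 + 49
  54 = 1·49 + 5
  49 = 9·5 + 4
  5 = 1·4 + 1
  4 = 4·1 + 0
gcd(49,54) = 1
Back-substitution gives: 49·(-11) + 54·(10) = 1
So 49⁻¹ ≡ -11 ≡ 43 (mod 54)
Check: 49 × 43 = 2107 ≡ 1 (mod 54) ✓

49⁻¹ ≡ 43 (mod 54)


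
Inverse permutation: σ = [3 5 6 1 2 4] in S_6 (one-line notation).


To find σ⁻¹, swap domain and range:
σ(1) = 3 → σ⁻¹(3) = 1
σ(2) = 5 → σ⁻¹(5) = 2
σ(3) = 6 → σ⁻¹(6) = 3
σ(4) = 1 → σ⁻¹(1) = 4
σ(5) = 2 → σ⁻¹(2) = 5
σ(6) = 4 → σ⁻¹(4) = 6

σ⁻¹ = [4 5 1 6 2 3]


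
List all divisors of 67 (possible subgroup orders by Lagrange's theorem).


Lagrange's theorem: |H| divides |G|
|G| = 67
Divisors of 67: 1, 67

Possible subgroup orders: {1, 67}


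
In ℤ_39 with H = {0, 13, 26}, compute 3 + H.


3 + H = {3 + h (mod 39) : h ∈ H}
3+0=3, 3+13=16, 3+26=29

3 + H = {3, 16, 29}


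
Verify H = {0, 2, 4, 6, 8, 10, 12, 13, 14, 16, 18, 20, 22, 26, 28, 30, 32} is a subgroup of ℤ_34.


Subgroup test for H = {0, 2, 4, 6, 8, 10, 12, 13, 14, 16, 18, 20, 22, 26, 28, 30, 32} in (ℤ_34, +):
(1) 0 ∈ H? Yes
(2) Closure: for all a,b ∈ H, (a+b) mod 34 ∈ H? No  [counterexample: 2 + 13 = 15 ∉ H]
(3) Inverses: for all a ∈ H, -a mod 34 ∈ H? No

No, H is not a subgroup of ℤ_34


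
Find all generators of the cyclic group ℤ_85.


g generates ℤ_n iff gcd(g,n) = 1
Prime factors of 85: 5, 17
Generators are g ∈ {1,...,84} not divisible by any of these primes.
Generators: {1, 2, 3, 4, 6, 7, 8, 9, 11, 12, 13, 14, 16, 18, 19, 21, 22, 23, 24, 26, 27, 28, 29, 31, 32, 33, 36, 37, 38, 39, 41, 42, 43, 44, 46, 47, 48, 49, 52, 53, 54, 56, 57, 58, 59, 61, 62, 63, 64, 66, 67, 69, 71, 72, 73, 74, 76, 77, 78, 79, 81, 82, 83, 84}
Number of generators = φ(85) = 64

Generators of ℤ_85 = {1, 2, 3, 4, 6, 7, 8, 9, 11, 12, 13, 14, 16, 18, 19, 21, 22, 23, 24, 26, 27, 28, 29, 31, 32, 33, 36, 37, 38, 39, 41, 42, 43, 44, 46, 47, 48, 49, 52, 53, 54, 56, 57, 58, 59, 61, 62, 63, 64, 66, 67, 69, 71, 72, 73, 74, 76, 77, 78, 79, 81, 82, 83, 84}


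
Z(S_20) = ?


Z(G) = {g ∈ G | gx = xg for all x ∈ G}
S_n is non-abelian for n ≥ 3; Z(S_20) is trivial

Z(S_20) = {e}


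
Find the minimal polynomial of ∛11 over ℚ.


∛11 satisfies x³ - 11 = 0, irreducible over ℚ (no rational root; 11 is not a perfect cube)

Minimal polynomial: x³ - 11


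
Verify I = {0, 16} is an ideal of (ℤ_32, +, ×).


Check ideal conditions for I = {0, 16} in ℤ_32:
(1) I is an additive subgroup? Yes
(2) For r ∈ ℤ_32 and a ∈ I: r·a ∈ I? Yes

Yes, I is an ideal of ℤ_32


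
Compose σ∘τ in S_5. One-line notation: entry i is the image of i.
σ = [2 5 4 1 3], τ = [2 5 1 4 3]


σ∘τ: apply τ first, then σ
1 →τ 2 →σ 5
2 →τ 5 →σ 3
3 →τ 1 →σ 2
4 →τ 4 →σ 1
5 →τ 3 →σ 4

σ∘τ = [5 3 2 1 4]


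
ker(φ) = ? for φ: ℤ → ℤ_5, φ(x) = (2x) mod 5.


Kernel = preimage of identity
ker(φ) = {x ∈ ℤ : 2x ≡ 0 (mod 5)}. gcd(2,5) = 1, so 2x ≡ 0 (mod 5) ⟺ x ≡ 0 (mod 5/1 = 5). Hence ker(φ) = 5ℤ

ker(φ) = 5ℤ


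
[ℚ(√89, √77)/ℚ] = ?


[ℚ(√89,√77):ℚ] = [ℚ(√89,√77):ℚ(√89)]·[ℚ(√89):ℚ] = 2·2 = 4

[ℚ(√89, √77)/ℚ] = 4


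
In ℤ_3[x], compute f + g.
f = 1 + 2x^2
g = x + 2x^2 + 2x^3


Add coefficients mod 3:
x^0: 1 + 0 = 1 (mod 3)
x^1: 0 + 1 = 1 (mod 3)
x^2: 2 + 2 = 1 (mod 3)
x^3: 0 + 2 = 2 (mod 3)
Result: 1 + x + x^2 + 2x^3

f + g = 1 + x + x^2 + 2x^3


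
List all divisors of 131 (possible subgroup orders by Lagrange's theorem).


Lagrange's theorem: |H| divides |G|
|G| = 131
Divisors of 131: 1, 131

Possible subgroup orders: {1, 131}


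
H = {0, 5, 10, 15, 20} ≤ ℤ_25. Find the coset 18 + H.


18 + H = {18 + h (mod 25) : h ∈ H}
18+0=18, 18+5=23, 18+10=3, 18+15=8, 18+20=13
18 + H = {3, 8, 13, 18, 23} = 3 + H

18 + H = {3, 8, 13, 18, 23}


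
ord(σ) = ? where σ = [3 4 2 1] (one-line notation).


Cycle decomposition: (1 3 2 4)
Cycle lengths: 4
Order = lcm(4) = 4

ord(σ) = 4


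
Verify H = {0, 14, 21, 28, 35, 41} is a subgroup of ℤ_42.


Subgroup test for H = {0, 14, 21, 28, 35, 41} in (ℤ_42, +):
(1) 0 ∈ H? Yes
(2) Closure: for all a,b ∈ H, (a+b) mod 42 ∈ H? No  [counterexample: 14 + 35 = 7 ∉ H]
(3) Inverses: for all a ∈ H, -a mod 42 ∈ H? No

No, H is not a subgroup of ℤ_42


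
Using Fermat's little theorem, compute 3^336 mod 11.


Fermat's little theorem: if p is prime and gcd(a,p)=1, then a^(p-1) ≡ 1 (mod p)
p = 11 is prime, gcd(3,11) = 1
Reduce exponent: 336 mod 10 = 6
So 3^336 ≡ 3^6 (mod 11)
3^6 mod 11 = 3

3^336 ≡ 3 (mod 11)


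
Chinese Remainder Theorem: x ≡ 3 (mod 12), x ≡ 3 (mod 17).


m₁ = 12, m₂ = 17, gcd = 1, so CRT applies. M = m₁·m₂ = 204
Let M₁ = M/m₁ = 17, M₂ = M/m₂ = 12
Find y₁ ≡ M₁⁻¹ (mod m₁): 17⁻¹ ≡ 5 (mod 12)
Find y₂ ≡ M₂⁻¹ (mod m₂): 12⁻¹ ≡ 10 (mod 17)
x = a₁·M₁·y₁ + a₂·M₂·y₂ = 3·17·5 + 3·12·10 = 615
Reduce mod 204: x ≡ 3
Check: 3 mod 12 = 3 ✓, 3 mod 17 = 3 ✓

x ≡ 3 (mod 204)


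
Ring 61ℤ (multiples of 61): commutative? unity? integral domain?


61ℤ is a commutative ring under +,× but has no multiplicative identity (1 ∉ 61ℤ); it has no zero divisors, but without unity it is not an integral domain
Commutative: Yes
Integral domain: No
Has unity: No

61ℤ (multiples of 61): Commutative=Yes, Unity=No


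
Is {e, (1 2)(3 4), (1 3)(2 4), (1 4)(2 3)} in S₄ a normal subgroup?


H = {e, (1 2)(3 4), (1 3)(2 4), (1 4)(2 3)} in S₄
This is the Klein four-group V₄; it is normal in S₄ (it is a union of conjugacy classes)

Yes, normal subgroup


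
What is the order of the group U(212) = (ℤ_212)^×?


U(n) is the group of units mod n; |U(n)| = φ(n)
|U(212)| = φ(212) = 104

|U(212) = (ℤ_212)^×| = 104


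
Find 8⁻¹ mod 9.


Use the extended Euclidean algorithm to write 1 = 8·s + 9·t; then s mod 9 is the inverse.
Euclidean algorithm:
  8 = 0·9 + 8
  9 = 1·8 + 1
  8 = 8·1 + 0
gcd(8,9) = 1
Back-substitution gives: 8·(-1) + 9·(1) = 1
So 8⁻¹ ≡ -1 ≡ 8 (mod 9)
Check: 8 × 8 = 64 ≡ 1 (mod 9) ✓

8⁻¹ ≡ 8 (mod 9)


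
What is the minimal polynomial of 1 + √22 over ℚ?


Let α = 1 + √22. Then α - 1 = √22, so (α - 1)² = 22, giving α² - 2α - 21 = 0. Degree 2 and α ∉ ℚ, so this is the minimal polynomial.

Minimal polynomial: x² - 2x - 21


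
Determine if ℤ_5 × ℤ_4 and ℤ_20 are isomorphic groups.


Comparing ℤ_5 × ℤ_4 and ℤ_20:
gcd(5,4) = 1, so ℤ_5 × ℤ_4 ≅ ℤ_20 (CRT)

Yes, ℤ_5 × ℤ_4 ≅ ℤ_20


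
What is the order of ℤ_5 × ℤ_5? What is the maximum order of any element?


|ℤ_5 × ℤ_5| = 5 × 5 = 25
Max element order = lcm(5,5) = 5
Cyclic? No (gcd=5)

|ℤ_5×ℤ_5| = 25, max element order = 5


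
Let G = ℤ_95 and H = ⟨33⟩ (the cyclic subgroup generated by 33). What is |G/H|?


|⟨33⟩| = n / gcd(33, 95) = 95 / 1 = 95
H is normal (ℤ_95 is abelian).
|G/H| = |G| / |H| = 95 / 95 = 1

|G/H| = 1


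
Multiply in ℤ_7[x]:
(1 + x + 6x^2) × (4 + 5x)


Expand and collect like terms; reduce coefficients mod 7:
x^0: 1·4 = 4 ≡ 4 (mod 7)
x^1: 1·5 + 1·4 = 9 ≡ 2 (mod 7)
x^2: 1·5 + 6·4 = 29 ≡ 1 (mod 7)
x^3: 6·5 = 30 ≡ 2 (mod 7)
Result: 4 + 2x + x^2 + 2x^3

f · g = 4 + 2x + x^2 + 2x^3


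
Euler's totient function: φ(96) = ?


Factor n: 96 = 2^5 × 3
φ(n) = n · ∏(1 - 1/p) over distinct primes p | n
φ(96) = 96 · (1 - 1/2) · (1 - 1/3) = 32

φ(96) = 32


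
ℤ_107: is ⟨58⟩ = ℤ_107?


g generates ℤ_n iff gcd(g, n) = 1
gcd(58, 107) = 1
Since gcd = 1, 58 is a generator.

Yes, 58 generates ℤ_107


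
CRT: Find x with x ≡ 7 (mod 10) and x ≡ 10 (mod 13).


m₁ = 10, m₂ = 13, gcd = 1, so CRT applies. M = m₁·m₂ = 130
Let M₁ = M/m₁ = 13, M₂ = M/m₂ = 10
Find y₁ ≡ M₁⁻¹ (mod m₁): 13⁻¹ ≡ 7 (mod 10)
Find y₂ ≡ M₂⁻¹ (mod m₂): 10⁻¹ ≡ 4 (mod 13)
x = a₁·M₁·y₁ + a₂·M₂·y₂ = 7·13·7 + 10·10·4 = 1037
Reduce mod 130: x ≡ 127
Check: 127 mod 10 = 7 ✓, 127 mod 13 = 10 ✓

x ≡ 127 (mod 130)


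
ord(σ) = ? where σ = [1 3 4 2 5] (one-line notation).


Cycle decomposition: (2 3 4)
Cycle lengths: 3
Order = lcm(3) = 3

ord(σ) = 3


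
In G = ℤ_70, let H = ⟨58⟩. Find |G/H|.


|⟨58⟩| = n / gcd(58, 70) = 70 / 2 = 35
H is normal (ℤ_70 is abelian).
|G/H| = |G| / |H| = 70 / 35 = 2

|G/H| = 2


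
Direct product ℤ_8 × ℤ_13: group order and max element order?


|ℤ_8 × ℤ_13| = 8 × 13 = 104
Max element order = lcm(8,13) = 104
Cyclic? Yes (gcd=1)

|ℤ_8×ℤ_13| = 104, max element order = 104


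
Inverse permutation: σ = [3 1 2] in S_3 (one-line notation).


To find σ⁻¹, swap domain and range:
σ(1) = 3 → σ⁻¹(3) = 1
σ(2) = 1 → σ⁻¹(1) = 2
σ(3) = 2 → σ⁻¹(2) = 3

σ⁻¹ = [2 3 1]


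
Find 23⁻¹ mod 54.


Use the extended Euclidean algorithm to write 1 = 23·s + 54·t; then s mod 54 is the inverse.
Euclidean algorithm:
  23 = 0·54 + 23
  54 = 2·23 + 8
  23 = 2·8 + 7
  8 = 1·7 + 1
  7 = 7·1 + 0
gcd(23,54) = 1
Back-substitution gives: 23·(-7) + 54·(3) = 1
So 23⁻¹ ≡ -7 ≡ 47 (mod 54)
Check: 23 × 47 = 1081 ≡ 1 (mod 54) ✓

23⁻¹ ≡ 47 (mod 54)


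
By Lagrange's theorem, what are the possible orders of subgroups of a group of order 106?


Lagrange's theorem: |H| divides |G|
|G| = 106
Divisors of 106: 1, 2, 53, 106

Possible subgroup orders: {1, 2, 53, 106}


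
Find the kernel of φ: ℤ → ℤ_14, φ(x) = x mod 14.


Kernel = preimage of identity
ker(φ) = {x ∈ ℤ : x ≡ 0 (mod 14)} = 14ℤ = {0, ±14, ±28, ...}

ker(φ) = 14ℤ


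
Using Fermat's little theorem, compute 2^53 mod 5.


Fermat's little theorem: if p is prime and gcd(a,p)=1, then a^(p-1) ≡ 1 (mod p)
p = 5 is prime, gcd(2,5) = 1
Reduce exponent: 53 mod 4 = 1
So 2^53 ≡ 2^1 (mod 5)
2^1 mod 5 = 2

2^53 ≡ 2 (mod 5)


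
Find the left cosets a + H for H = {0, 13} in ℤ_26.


H = {0, 13}, |H| = 2
Number of cosets = |G|/|H| = 26/2 = 13
0 + H = {0, 13}
1 + H = {1, 14}
2 + H = {2, 15}
3 + H = {3, 16}
4 + H = {4, 17}
5 + H = {5, 18}
6 + H = {6, 19}
7 + H = {7, 20}
8 + H = {8, 21}
9 + H = {9, 22}
10 + H = {10, 23}
11 + H = {11, 24}
12 + H = {12, 25}

Cosets: 0+H={0,13}; 1+H={1,14}; 2+H={2,15}; 3+H={3,16}; 4+H={4,17}; 5+H={5,18}; 6+H={6,19}; 7+H={7,20}; 8+H={8,21}; 9+H={9,22}; 10+H={10,23}; 11+H={11,24}; 12+H={12,25}


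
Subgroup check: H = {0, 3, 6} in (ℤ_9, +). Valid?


Subgroup test for H = {0, 3, 6} in (ℤ_9, +):
(1) 0 ∈ H? Yes
(2) Closure: for all a,b ∈ H, (a+b) mod 9 ∈ H? Yes
(3) Inverses: for all a ∈ H, -a mod 9 ∈ H? Yes

Yes, H is a subgroup of ℤ_9


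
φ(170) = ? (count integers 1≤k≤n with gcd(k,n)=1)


Factor n: 170 = 2 × 5 × 17
φ(n) = n · ∏(1 - 1/p) over distinct primes p | n
φ(170) = 170 · (1 - 1/2) · (1 - 1/5) · (1 - 1/17) = 64

φ(170) = 64


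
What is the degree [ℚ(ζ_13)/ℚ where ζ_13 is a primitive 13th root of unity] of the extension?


[ℚ(ζ_n):ℚ] = deg Φ_n(x) = φ(n). Here φ(13) = 12

[ℚ(ζ_13)/ℚ where ζ_13 is a primitive 13th root of unity] = 12


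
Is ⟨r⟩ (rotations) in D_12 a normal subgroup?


H = ⟨r⟩ (rotations) in D_12
The rotation subgroup ⟨r⟩ has index 2 in D_12, so it is normal

Yes, normal subgroup


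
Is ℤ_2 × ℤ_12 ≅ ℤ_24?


Comparing ℤ_2 × ℤ_12 and ℤ_24:
gcd(2,12) = 2 ≠ 1. Max element order in ℤ_2×ℤ_12 is lcm(2,12) = 12 < 24, so it has no element of order 24

No, ℤ_2 × ℤ_12 ≇ ℤ_24


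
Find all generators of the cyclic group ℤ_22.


g generates ℤ_n iff gcd(g,n) = 1
Prime factors of 22: 2, 11
Generators are g ∈ {1,...,21} not divisible by any of these primes.
Generators: {1, 3, 5, 7, 9, 13, 15, 17, 19, 21}
Number of generators = φ(22) = 10

Generators of ℤ_22 = {1, 3, 5, 7, 9, 13, 15, 17, 19, 21}


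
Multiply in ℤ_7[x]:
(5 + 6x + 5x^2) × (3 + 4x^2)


Expand and collect like terms; reduce coefficients mod 7:
x^0: 5·3 = 15 ≡ 1 (mod 7)
x^1: 5·0 + 6·3 = 18 ≡ 4 (mod 7)
x^2: 5·4 + 6·0 + 5·3 = 35 ≡ 0 (mod 7)
x^3: 6·4 + 5·0 = 24 ≡ 3 (mod 7)
x^4: 5·4 = 20 ≡ 6 (mod 7)
Result: 1 + 4x + 3x^3 + 6x^4

f · g = 1 + 4x + 3x^3 + 6x^4


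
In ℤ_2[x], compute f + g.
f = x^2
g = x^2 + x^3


Add coefficients mod 2:
x^0: 0 + 0 = 0 (mod 2)
x^1: 0 + 0 = 0 (mod 2)
x^2: 1 + 1 = 0 (mod 2)
x^3: 0 + 1 = 1 (mod 2)
Result: x^3

f + g = x^3


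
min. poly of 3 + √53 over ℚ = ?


Let α = 3 + √53. Then α - 3 = √53, so (α - 3)² = 53, giving α² - 6α - 44 = 0. Degree 2 and α ∉ ℚ, so this is the minimal polynomial.

Minimal polynomial: x² - 6x - 44


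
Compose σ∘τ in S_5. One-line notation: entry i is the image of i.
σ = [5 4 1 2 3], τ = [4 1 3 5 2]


σ∘τ: apply τ first, then σ
1 →τ 4 →σ 2
2 →τ 1 →σ 5
3 →τ 3 →σ 1
4 →τ 5 →σ 3
5 →τ 2 →σ 4

σ∘τ = [2 5 1 3 4]


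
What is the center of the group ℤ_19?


Z(G) = {g ∈ G | gx = xg for all x ∈ G}
ℤ_19 is abelian, so Z(G) = G

Z(ℤ_19) = ℤ_19


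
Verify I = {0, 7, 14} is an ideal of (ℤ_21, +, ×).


Check ideal conditions for I = {0, 7, 14} in ℤ_21:
(1) I is an additive subgroup? Yes
(2) For r ∈ ℤ_21 and a ∈ I: r·a ∈ I? Yes

Yes, I is an ideal of ℤ_21


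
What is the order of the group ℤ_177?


ℤ_n has n elements.

|ℤ_177| = 177


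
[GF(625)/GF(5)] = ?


GF(625) = GF(5^4), so the extension degree is 4

[GF(625)/GF(5)] = 4


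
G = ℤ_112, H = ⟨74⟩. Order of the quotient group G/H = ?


|⟨74⟩| = n / gcd(74, 112) = 112 / 2 = 56
H is normal (ℤ_112 is abelian).
|G/H| = |G| / |H| = 112 / 56 = 2

|G/H| = 2


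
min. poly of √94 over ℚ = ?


√94 satisfies x² - 94 = 0, irreducible over ℚ since 94 is squarefree

Minimal polynomial: x² - 94


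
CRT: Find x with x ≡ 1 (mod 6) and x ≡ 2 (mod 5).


m₁ = 6, m₂ = 5, gcd = 1, so CRT applies. M = m₁·m₂ = 30
Let M₁ = M/m₁ = 5, M₂ = M/m₂ = 6
Find y₁ ≡ M₁⁻¹ (mod m₁): 5⁻¹ ≡ 5 (mod 6)
Find y₂ ≡ M₂⁻¹ (mod m₂): 6⁻¹ ≡ 1 (mod 5)
x = a₁·M₁·y₁ + a₂·M₂·y₂ = 1·5·5 + 2·6·1 = 37
Reduce mod 30: x ≡ 7
Check: 7 mod 6 = 1 ✓, 7 mod 5 = 2 ✓

x ≡ 7 (mod 30)


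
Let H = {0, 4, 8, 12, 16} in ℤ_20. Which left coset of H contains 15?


15 + H = {15 + h (mod 20) : h ∈ H}
15+0=15, 15+4=19, 15+8=3, 15+12=7, 15+16=11
15 + H = {3, 7, 11, 15, 19} = 3 + H

15 + H = {3, 7, 11, 15, 19}


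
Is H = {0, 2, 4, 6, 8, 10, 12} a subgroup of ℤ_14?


Subgroup test for H = {0, 2, 4, 6, 8, 10, 12} in (ℤ_14, +):
(1) 0 ∈ H? Yes
(2) Closure: for all a,b ∈ H, (a+b) mod 14 ∈ H? Yes
(3) Inverses: for all a ∈ H, -a mod 14 ∈ H? Yes

Yes, H is a subgroup of ℤ_14


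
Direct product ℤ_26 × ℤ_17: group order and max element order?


|ℤ_26 × ℤ_17| = 26 × 17 = 442
Max element order = lcm(26,17) = 442
Cyclic? Yes (gcd=1)

|ℤ_26×ℤ_17| = 442, max element order = 442


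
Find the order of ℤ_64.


ℤ_n has n elements.

|ℤ_64| = 64


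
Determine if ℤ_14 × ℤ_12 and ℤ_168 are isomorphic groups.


Comparing ℤ_14 × ℤ_12 and ℤ_168:
gcd(14,12) = 2 ≠ 1. Max element order in ℤ_14×ℤ_12 is lcm(14,12) = 84 < 168, so it has no element of order 168

No, ℤ_14 × ℤ_12 ≇ ℤ_168


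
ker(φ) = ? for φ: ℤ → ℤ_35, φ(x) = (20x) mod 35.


Kernel = preimage of identity
ker(φ) = {x ∈ ℤ : 20x ≡ 0 (mod 35)}. gcd(20,35) = 5, so 20x ≡ 0 (mod 35) ⟺ x ≡ 0 (mod 35/5 = 7). Hence ker(φ) = 7ℤ

ker(φ) = 7ℤ


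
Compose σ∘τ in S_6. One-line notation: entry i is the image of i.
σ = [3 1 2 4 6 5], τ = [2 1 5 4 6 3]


σ∘τ: apply τ first, then σ
1 →τ 2 →σ 1
2 →τ 1 →σ 3
3 →τ 5 →σ 6
4 →τ 4 →σ 4
5 →τ 6 →σ 5
6 →τ 3 →σ 2

σ∘τ = [1 3 6 4 5 2]


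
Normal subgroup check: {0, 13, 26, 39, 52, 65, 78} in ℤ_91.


H = {0, 13, 26, 39, 52, 65, 78} in ℤ_91
ℤ_91 is abelian; every subgroup of an abelian group is normal

Yes, normal subgroup


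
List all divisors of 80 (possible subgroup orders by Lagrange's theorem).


Lagrange's theorem: |H| divides |G|
|G| = 80
Divisors of 80: 1, 2, 4, 5, 8, 10, 16, 20, 40, 80

Possible subgroup orders: {1, 2, 4, 5, 8, 10, 16, 20, 40, 80}


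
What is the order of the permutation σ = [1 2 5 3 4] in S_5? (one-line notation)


Cycle decomposition: (3 5 4)
Cycle lengths: 3
Order = lcm(3) = 3

ord(σ) = 3


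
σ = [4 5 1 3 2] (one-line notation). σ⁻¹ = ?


To find σ⁻¹, swap domain and range:
σ(1) = 4 → σ⁻¹(4) = 1
σ(2) = 5 → σ⁻¹(5) = 2
σ(3) = 1 → σ⁻¹(1) = 3
σ(4) = 3 → σ⁻¹(3) = 4
σ(5) = 2 → σ⁻¹(2) = 5

σ⁻¹ = [3 5 4 1 2]


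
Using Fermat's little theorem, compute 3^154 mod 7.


Fermat's little theorem: if p is prime and gcd(a,p)=1, then a^(p-1) ≡ 1 (mod p)
p = 7 is prime, gcd(3,7) = 1
Reduce exponent: 154 mod 6 = 4
So 3^154 ≡ 3^4 (mod 7)
3^4 mod 7 = 4

3^154 ≡ 4 (mod 7)


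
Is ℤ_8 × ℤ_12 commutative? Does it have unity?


Direct product ring; commutative with unity (1,1); but (1,0)·(0,1) = (0,0) gives zero divisors, so not an integral domain
Commutative: Yes
Integral domain: No
Has unity: Yes

ℤ_8 × ℤ_12: Commutative=Yes, Unity=Yes


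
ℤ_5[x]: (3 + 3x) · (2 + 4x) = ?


Expand and collect like terms; reduce coefficients mod 5:
x^0: 3·2 = 6 ≡ 1 (mod 5)
x^1: 3·4 + 3·2 = 18 ≡ 3 (mod 5)
x^2: 3·4 = 12 ≡ 2 (mod 5)
Result: 1 + 3x + 2x^2

f · g = 1 + 3x + 2x^2


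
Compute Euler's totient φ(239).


Factor n: 239 = 239
φ(n) = n · ∏(1 - 1/p) over distinct primes p | n
φ(239) = 239 · (1 - 1/239) = 238

φ(239) = 238


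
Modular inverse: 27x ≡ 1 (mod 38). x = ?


Use the extended Euclidean algorithm to write 1 = 27·s + 38·t; then s mod 38 is the inverse.
Euclidean algorithm:
  27 = 0·38 + 27
  38 = 1·27 + 11
  27 = 2·11 + 5
  11 = 2·5 + 1
  5 = 5·1 + 0
gcd(27,38) = 1
Back-substitution gives: 27·(-7) + 38·(5) = 1
So 27⁻¹ ≡ -7 ≡ 31 (mod 38)
Check: 27 × 31 = 837 ≡ 1 (mod 38) ✓

27⁻¹ ≡ 31 (mod 38)


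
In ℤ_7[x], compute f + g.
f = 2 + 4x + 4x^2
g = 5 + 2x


Add coefficients mod 7:
x^0: 2 + 5 = 0 (mod 7)
x^1: 4 + 2 = 6 (mod 7)
x^2: 4 + 0 = 4 (mod 7)
Result: 6x + 4x^2

f + g = 6x + 4x^2


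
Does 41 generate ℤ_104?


g generates ℤ_n iff gcd(g, n) = 1
gcd(41, 104) = 1
Since gcd = 1, 41 is a generator.

Yes, 41 generates ℤ_104


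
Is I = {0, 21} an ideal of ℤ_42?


Check ideal conditions for I = {0, 21} in ℤ_42:
(1) I is an additive subgroup? Yes
(2) For r ∈ ℤ_42 and a ∈ I: r·a ∈ I? Yes

Yes, I is an ideal of ℤ_42


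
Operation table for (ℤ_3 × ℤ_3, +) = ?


Elements: {(0,0), (0,1), (0,2), (1,0), (1,1), (1,2), (2,0), (2,1), (2,2)}
Operation: componentwise addition mod (3, 3)
Entry (a, b) = ((a₁+b₁) mod 3, (a₂+b₂) mod 3)

Cayley table:
      | (0,0) | (0,1) | (0,2) | (1,0) | (1,1) | (1,2) | (2,0) | (2,1) | (2,2)
(0,0) | (0,0) | (0,1) | (0,2) | (1,0) | (1,1) | (1,2) | (2,0) | (2,1) | (2,2)
(0,1) | (0,1) | (0,2) | (0,0) | (1,1) | (1,2) | (1,0) | (2,1) | (2,2) | (2,0)
(0,2) | (0,2) | (0,0) | (0,1) | (1,2) | (1,0) | (1,1) | (2,2) | (2,0) | (2,1)
(1,0) | (1,0) | (1,1) | (1,2) | (2,0) | (2,1) | (2,2) | (0,0) | (0,1) | (0,2)
(1,1) | (1,1) | (1,2) | (1,0) | (2,1) | (2,2) | (2,0) | (0,1) | (0,2) | (0,0)
(1,2) | (1,2) | (1,0) | (1,1) | (2,2) | (2,0) | (2,1) | (0,2) | (0,0) | (0,1)
(2,0) | (2,0) | (2,1) | (2,2) | (0,0) | (0,1) | (0,2) | (1,0) | (1,1) | (1,2)
(2,1) | (2,1) | (2,2) | (2,0) | (0,1) | (0,2) | (0,0) | (1,1) | (1,2) | (1,0)
(2,2) | (2,2) | (2,0) | (2,1) | (0,2) | (0,0) | (0,1) | (1,2) | (1,0) | (1,1)


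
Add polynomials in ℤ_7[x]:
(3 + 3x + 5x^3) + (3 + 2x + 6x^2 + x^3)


Add coefficients mod 7:
x^0: 3 + 3 = 6 (mod 7)
x^1: 3 + 2 = 5 (mod 7)
x^2: 0 + 6 = 6 (mod 7)
x^3: 5 + 1 = 6 (mod 7)
Result: 6 + 5x + 6x^2 + 6x^3

f + g = 6 + 5x + 6x^2 + 6x^3


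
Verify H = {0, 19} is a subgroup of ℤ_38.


Subgroup test for H = {0, 19} in (ℤ_38, +):
(1) 0 ∈ H? Yes
(2) Closure: for all a,b ∈ H, (a+b) mod 38 ∈ H? Yes
(3) Inverses: for all a ∈ H, -a mod 38 ∈ H? Yes

Yes, H is a subgroup of ℤ_38


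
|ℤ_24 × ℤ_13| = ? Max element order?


|ℤ_24 × ℤ_13| = 24 × 13 = 312
Max element order = lcm(24,13) = 312
Cyclic? Yes (gcd=1)

|ℤ_24×ℤ_13| = 312, max element order = 312


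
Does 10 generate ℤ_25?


g generates ℤ_n iff gcd(g, n) = 1
gcd(10, 25) = 5
Since gcd = 5 ≠ 1, ⟨10⟩ has order 5 < 25, so 10 is not a generator.

No, 10 does not generate ℤ_25


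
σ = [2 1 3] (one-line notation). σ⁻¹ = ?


To find σ⁻¹, swap domain and range:
σ(1) = 2 → σ⁻¹(2) = 1
σ(2) = 1 → σ⁻¹(1) = 2
σ(3) = 3 → σ⁻¹(3) = 3

σ⁻¹ = [2 1 3]


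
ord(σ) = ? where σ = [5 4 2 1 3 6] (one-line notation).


Cycle decomposition: (1 5 3 2 4)
Cycle lengths: 5
Order = lcm(5) = 5

ord(σ) = 5


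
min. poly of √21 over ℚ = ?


√21 satisfies x² - 21 = 0, irreducible over ℚ since 21 is squarefree

Minimal polynomial: x² - 21


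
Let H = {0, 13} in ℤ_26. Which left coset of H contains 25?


25 + H = {25 + h (mod 26) : h ∈ H}
25+0=25, 25+13=12
25 + H = {12, 25} = 12 + H

25 + H = {12, 25}


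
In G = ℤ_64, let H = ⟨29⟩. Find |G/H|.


|⟨29⟩| = n / gcd(29, 64) = 64 / 1 = 64
H is normal (ℤ_64 is abelian).
|G/H| = |G| / |H| = 64 / 64 = 1

|G/H| = 1


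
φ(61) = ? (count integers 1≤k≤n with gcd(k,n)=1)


Factor n: 61 = 61
φ(n) = n · ∏(1 - 1/p) over distinct primes p | n
φ(61) = 61 · (1 - 1/61) = 60

φ(61) = 60


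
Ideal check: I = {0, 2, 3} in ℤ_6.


Check ideal conditions for I = {0, 2, 3} in ℤ_6:
(1) I is an additive subgroup? No
(2) For r ∈ ℤ_6 and a ∈ I: r·a ∈ I? No  [counterexample: r=2, a=2, r·a mod 6 = 4 ∉ I]

No, I is not an ideal of ℤ_6


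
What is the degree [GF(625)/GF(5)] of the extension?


GF(625) = GF(5^4), so the extension degree is 4

[GF(625)/GF(5)] = 4


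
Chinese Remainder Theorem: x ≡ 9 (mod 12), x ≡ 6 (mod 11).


m₁ = 12, m₂ = 11, gcd = 1, so CRT applies. M = m₁·m₂ = 132
Let M₁ = M/m₁ = 11, M₂ = M/m₂ = 12
Find y₁ ≡ M₁⁻¹ (mod m₁): 11⁻¹ ≡ 11 (mod 12)
Find y₂ ≡ M₂⁻¹ (mod m₂): 12⁻¹ ≡ 1 (mod 11)
x = a₁·M₁·y₁ + a₂·M₂·y₂ = 9·11·11 + 6·12·1 = 1161
Reduce mod 132: x ≡ 105
Check: 105 mod 12 = 9 ✓, 105 mod 11 = 6 ✓

x ≡ 105 (mod 132)


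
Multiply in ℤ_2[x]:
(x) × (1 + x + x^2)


Expand and collect like terms; reduce coefficients mod 2:
x^0: 0·1 = 0 ≡ 0 (mod 2)
x^1: 0·1 + 1·1 = 1 ≡ 1 (mod 2)
x^2: 0·1 + 1·1 = 1 ≡ 1 (mod 2)
x^3: 1·1 = 1 ≡ 1 (mod 2)
Result: x + x^2 + x^3

f · g = x + x^2 + x^3


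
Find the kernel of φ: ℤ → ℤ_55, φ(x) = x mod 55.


Kernel = preimage of identity
ker(φ) = {x ∈ ℤ : x ≡ 0 (mod 55)} = 55ℤ = {0, ±55, ±110, ...}

ker(φ) = 55ℤ


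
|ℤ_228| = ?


ℤ_n has n elements.

|ℤ_228| = 228


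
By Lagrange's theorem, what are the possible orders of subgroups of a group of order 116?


Lagrange's theorem: |H| divides |G|
|G| = 116
Divisors of 116: 1, 2, 4, 29, 58, 116

Possible subgroup orders: {1, 2, 4, 29, 58, 116}


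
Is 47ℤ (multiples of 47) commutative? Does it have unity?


47ℤ is a commutative ring under +,× but has no multiplicative identity (1 ∉ 47ℤ); it has no zero divisors, but without unity it is not an integral domain
Commutative: Yes
Integral domain: No
Has unity: No

47ℤ (multiples of 47): Commutative=Yes, Unity=No


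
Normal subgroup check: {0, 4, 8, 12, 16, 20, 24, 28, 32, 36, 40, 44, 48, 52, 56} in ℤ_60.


H = {0, 4, 8, 12, 16, 20, 24, 28, 32, 36, 40, 44, 48, 52, 56} in ℤ_60
ℤ_60 is abelian; every subgroup of an abelian group is normal

Yes, normal subgroup


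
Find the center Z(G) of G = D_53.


Z(G) = {g ∈ G | gx = xg for all x ∈ G}
For odd n, Z(D_n) = {e}: no nontrivial rotation commutes with all reflections

Z(D_53) = {e}


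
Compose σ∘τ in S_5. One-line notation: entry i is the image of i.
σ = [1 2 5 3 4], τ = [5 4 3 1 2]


σ∘τ: apply τ first, then σ
1 →τ 5 →σ 4
2 →τ 4 →σ 3
3 →τ 3 →σ 5
4 →τ 1 →σ 1
5 →τ 2 →σ 2

σ∘τ = [4 3 5 1 2]


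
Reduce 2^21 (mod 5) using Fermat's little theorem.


Fermat's little theorem: if p is prime and gcd(a,p)=1, then a^(p-1) ≡ 1 (mod p)
p = 5 is prime, gcd(2,5) = 1
Reduce exponent: 21 mod 4 = 1
So 2^21 ≡ 2^1 (mod 5)
2^1 mod 5 = 2

2^21 ≡ 2 (mod 5)


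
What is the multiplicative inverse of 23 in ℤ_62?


Use the extended Euclidean algorithm to write 1 = 23·s + 62·t; then s mod 62 is the inverse.
Euclidean algorithm:
  23 = 0·62 + 23
  62 = 2·23 + 16
  23 = 1·16 + 7
  16 = 2·7 + 2
  7 = 3·2 + 1
  2 = 2·1 + 0
gcd(23,62) = 1
Back-substitution gives: 23·(27) + 62·(-10) = 1
So 23⁻¹ ≡ 27 ≡ 27 (mod 62)
Check: 23 × 27 = 621 ≡ 1 (mod 62) ✓

23⁻¹ ≡ 27 (mod 62)


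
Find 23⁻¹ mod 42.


Use the extended Euclidean algorithm to write 1 = 23·s + 42·t; then s mod 42 is the inverse.
Euclidean algorithm:
  23 = 0·42 + 23
  42 = 1·23 + 19
  23 = 1·19 + 4
  19 = 4·4 + 3
  4 = 1·3 + 1
  3 = 3·1 + 0
gcd(23,42) = 1
Back-substitution gives: 23·(11) + 42·(-6) = 1
So 23⁻¹ ≡ 11 ≡ 11 (mod 42)
Check: 23 × 11 = 253 ≡ 1 (mod 42) ✓

23⁻¹ ≡ 11 (mod 42)
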